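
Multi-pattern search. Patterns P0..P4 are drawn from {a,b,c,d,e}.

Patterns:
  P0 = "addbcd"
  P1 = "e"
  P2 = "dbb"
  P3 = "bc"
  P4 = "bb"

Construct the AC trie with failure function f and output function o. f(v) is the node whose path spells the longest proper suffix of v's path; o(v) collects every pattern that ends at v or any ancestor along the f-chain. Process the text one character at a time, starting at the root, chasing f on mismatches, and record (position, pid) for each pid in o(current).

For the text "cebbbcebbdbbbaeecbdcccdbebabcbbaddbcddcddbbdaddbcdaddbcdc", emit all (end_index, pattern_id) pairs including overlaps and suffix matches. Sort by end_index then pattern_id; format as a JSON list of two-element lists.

Build:
Trie nodes:
  0='ε' goto a→1 b→11 d→8 e→7
  1='a' goto d→2
  2='ad' goto d→3
  3='add' goto b→4
  4='addb' goto c→5
  5='addbc' goto d→6
  6='addbcd' goto ·  ←P0
  7='e' goto ·  ←P1
  8='d' goto b→9
  9='db' goto b→10
  10='dbb' goto ·  ←P2
  11='b' goto b→13 c→12
  12='bc' goto ·  ←P3
  13='bb' goto ·  ←P4

Failure links (BFS by depth):
  fail(1) 'a': from fail(0)=0 chase 'a': 0 ⇒ 0;  out=∅∪out(0)=∅
  fail(7) 'e': from fail(0)=0 chase 'e': 0 ⇒ 0;  out={1}∪out(0)={1}
  fail(8) 'd': from fail(0)=0 chase 'd': 0 ⇒ 0;  out=∅∪out(0)=∅
  fail(11) 'b': from fail(0)=0 chase 'b': 0 ⇒ 0;  out=∅∪out(0)=∅
  fail(2) 'ad': from fail(1)=0 chase 'd': 0 ⇒ 8;  out=∅∪out(8)=∅
  fail(9) 'db': from fail(8)=0 chase 'b': 0 ⇒ 11;  out=∅∪out(11)=∅
  fail(12) 'bc': from fail(11)=0 chase 'c': 0 ⇒ 0;  out={3}∪out(0)={3}
  fail(13) 'bb': from fail(11)=0 chase 'b': 0 ⇒ 11;  out={4}∪out(11)={4}
  fail(3) 'add': from fail(2)=8 chase 'd': 8→0 ⇒ 8;  out=∅∪out(8)=∅
  fail(10) 'dbb': from fail(9)=11 chase 'b': 11 ⇒ 13;  out={2}∪out(13)={2,4}
  fail(4) 'addb': from fail(3)=8 chase 'b': 8 ⇒ 9;  out=∅∪out(9)=∅
  fail(5) 'addbc': from fail(4)=9 chase 'c': 9→11 ⇒ 12;  out=∅∪out(12)={3}
  fail(6) 'addbcd': from fail(5)=12 chase 'd': 12→0 ⇒ 8;  out={0}∪out(8)={0}

Text stream:
i=0 'c': node 0→0
i=1 'e': node 0→7  emit P1@[1:1]
i=2 'b': node 7→11 (fail-walked)
i=3 'b': node 11→13  emit P4@[2:3]
i=4 'b': node 13→13 (fail-walked)  emit P4@[3:4]
i=5 'c': node 13→12 (fail-walked)  emit P3@[4:5]
i=6 'e': node 12→7 (fail-walked)  emit P1@[6:6]
i=7 'b': node 7→11 (fail-walked)
i=8 'b': node 11→13  emit P4@[7:8]
i=9 'd': node 13→8 (fail-walked)
i=10 'b': node 8→9
i=11 'b': node 9→10  emit P2@[9:11],P4@[10:11]
i=12 'b': node 10→13 (fail-walked)  emit P4@[11:12]
i=13 'a': node 13→1 (fail-walked)
i=14 'e': node 1→7 (fail-walked)  emit P1@[14:14]
i=15 'e': node 7→7 (fail-walked)  emit P1@[15:15]
i=16 'c': node 7→0 (fail-walked)
i=17 'b': node 0→11
i=18 'd': node 11→8 (fail-walked)
i=19 'c': node 8→0 (fail-walked)
i=20 'c': node 0→0
i=21 'c': node 0→0
i=22 'd': node 0→8
i=23 'b': node 8→9
i=24 'e': node 9→7 (fail-walked)  emit P1@[24:24]
i=25 'b': node 7→11 (fail-walked)
i=26 'a': node 11→1 (fail-walked)
i=27 'b': node 1→11 (fail-walked)
i=28 'c': node 11→12  emit P3@[27:28]
i=29 'b': node 12→11 (fail-walked)
i=30 'b': node 11→13  emit P4@[29:30]
i=31 'a': node 13→1 (fail-walked)
i=32 'd': node 1→2
i=33 'd': node 2→3
i=34 'b': node 3→4
i=35 'c': node 4→5  emit P3@[34:35]
i=36 'd': node 5→6  emit P0@[31:36]
i=37 'd': node 6→8 (fail-walked)
i=38 'c': node 8→0 (fail-walked)
i=39 'd': node 0→8
i=40 'd': node 8→8 (fail-walked)
i=41 'b': node 8→9
i=42 'b': node 9→10  emit P2@[40:42],P4@[41:42]
i=43 'd': node 10→8 (fail-walked)
i=44 'a': node 8→1 (fail-walked)
i=45 'd': node 1→2
i=46 'd': node 2→3
i=47 'b': node 3→4
i=48 'c': node 4→5  emit P3@[47:48]
i=49 'd': node 5→6  emit P0@[44:49]
i=50 'a': node 6→1 (fail-walked)
i=51 'd': node 1→2
i=52 'd': node 2→3
i=53 'b': node 3→4
i=54 'c': node 4→5  emit P3@[53:54]
i=55 'd': node 5→6  emit P0@[50:55]
i=56 'c': node 6→0 (fail-walked)

Result: [[1,1],[3,4],[4,4],[5,3],[6,1],[8,4],[11,2],[11,4],[12,4],[14,1],[15,1],[24,1],[28,3],[30,4],[35,3],[36,0],[42,2],[42,4],[48,3],[49,0],[54,3],[55,0]]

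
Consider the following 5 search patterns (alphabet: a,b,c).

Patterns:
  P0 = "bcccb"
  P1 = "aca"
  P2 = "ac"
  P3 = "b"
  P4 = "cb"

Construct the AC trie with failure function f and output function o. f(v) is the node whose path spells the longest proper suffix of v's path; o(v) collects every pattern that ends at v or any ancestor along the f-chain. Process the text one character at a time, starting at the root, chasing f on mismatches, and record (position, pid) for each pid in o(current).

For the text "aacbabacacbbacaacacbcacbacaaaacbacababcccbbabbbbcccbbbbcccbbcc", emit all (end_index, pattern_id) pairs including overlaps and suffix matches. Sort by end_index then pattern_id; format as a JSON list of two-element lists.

Build automaton:
Trie (insert patterns):
  n0 'ε': a→6 b→1 c→9
  n1 'b': c→2  [P3 ends]
  n2 'bc': c→3
  n3 'bcc': c→4
  n4 'bccc': b→5
  n5 'bcccb': ·  [P0 ends]
  n6 'a': c→7
  n7 'ac': a→8  [P2 ends]
  n8 'aca': ·  [P1 ends]
  n9 'c': b→10
  n10 'cb': ·  [P4 ends]

BFS fail/out derivation:
  n1('b'): parent n0 fail=0; on 'b' 0 → fail=0;  out {3}∪∅={3}
  n6('a'): parent n0 fail=0; on 'a' 0 → fail=0;  out ∅∪∅=∅
  n9('c'): parent n0 fail=0; on 'c' 0 → fail=0;  out ∅∪∅=∅
  n2('bc'): parent n1 fail=0; on 'c' 0 → fail=9;  out ∅∪∅=∅
  n7('ac'): parent n6 fail=0; on 'c' 0 → fail=9;  out {2}∪∅={2}
  n10('cb'): parent n9 fail=0; on 'b' 0 → fail=1;  out {4}∪{3}={3,4}
  n3('bcc'): parent n2 fail=9; on 'c' 9→0 → fail=9;  out ∅∪∅=∅
  n8('aca'): parent n7 fail=9; on 'a' 9→0 → fail=6;  out {1}∪∅={1}
  n4('bccc'): parent n3 fail=9; on 'c' 9→0 → fail=9;  out ∅∪∅=∅
  n5('bcccb'): parent n4 fail=9; on 'b' 9 → fail=10;  out {0}∪{3,4}={0,3,4}

Scan:
pos 0 'a': at 6
pos 1 'a': at 6 ·f
pos 2 'c': at 7  ** P2@[1:2]
pos 3 'b': at 10 ·f  ** P3@[3:3],P4@[2:3]
pos 4 'a': at 6 ·f
pos 5 'b': at 1 ·f  ** P3@[5:5]
pos 6 'a': at 6 ·f
pos 7 'c': at 7  ** P2@[6:7]
pos 8 'a': at 8  ** P1@[6:8]
pos 9 'c': at 7 ·f  ** P2@[8:9]
pos 10 'b': at 10 ·f  ** P3@[10:10],P4@[9:10]
pos 11 'b': at 1 ·f  ** P3@[11:11]
pos 12 'a': at 6 ·f
pos 13 'c': at 7  ** P2@[12:13]
pos 14 'a': at 8  ** P1@[12:14]
pos 15 'a': at 6 ·f
pos 16 'c': at 7  ** P2@[15:16]
pos 17 'a': at 8  ** P1@[15:17]
pos 18 'c': at 7 ·f  ** P2@[17:18]
pos 19 'b': at 10 ·f  ** P3@[19:19],P4@[18:19]
pos 20 'c': at 2 ·f
pos 21 'a': at 6 ·f
pos 22 'c': at 7  ** P2@[21:22]
pos 23 'b': at 10 ·f  ** P3@[23:23],P4@[22:23]
pos 24 'a': at 6 ·f
pos 25 'c': at 7  ** P2@[24:25]
pos 26 'a': at 8  ** P1@[24:26]
pos 27 'a': at 6 ·f
pos 28 'a': at 6 ·f
pos 29 'a': at 6 ·f
pos 30 'c': at 7  ** P2@[29:30]
pos 31 'b': at 10 ·f  ** P3@[31:31],P4@[30:31]
pos 32 'a': at 6 ·f
pos 33 'c': at 7  ** P2@[32:33]
pos 34 'a': at 8  ** P1@[32:34]
pos 35 'b': at 1 ·f  ** P3@[35:35]
pos 36 'a': at 6 ·f
pos 37 'b': at 1 ·f  ** P3@[37:37]
pos 38 'c': at 2
pos 39 'c': at 3
pos 40 'c': at 4
pos 41 'b': at 5  ** P0@[37:41],P3@[41:41],P4@[40:41]
pos 42 'b': at 1 ·f  ** P3@[42:42]
pos 43 'a': at 6 ·f
pos 44 'b': at 1 ·f  ** P3@[44:44]
pos 45 'b': at 1 ·f  ** P3@[45:45]
pos 46 'b': at 1 ·f  ** P3@[46:46]
pos 47 'b': at 1 ·f  ** P3@[47:47]
pos 48 'c': at 2
pos 49 'c': at 3
pos 50 'c': at 4
pos 51 'b': at 5  ** P0@[47:51],P3@[51:51],P4@[50:51]
pos 52 'b': at 1 ·f  ** P3@[52:52]
pos 53 'b': at 1 ·f  ** P3@[53:53]
pos 54 'b': at 1 ·f  ** P3@[54:54]
pos 55 'c': at 2
pos 56 'c': at 3
pos 57 'c': at 4
pos 58 'b': at 5  ** P0@[54:58],P3@[58:58],P4@[57:58]
pos 59 'b': at 1 ·f  ** P3@[59:59]
pos 60 'c': at 2
pos 61 'c': at 3

Result: [[2,2],[3,3],[3,4],[5,3],[7,2],[8,1],[9,2],[10,3],[10,4],[11,3],[13,2],[14,1],[16,2],[17,1],[18,2],[19,3],[19,4],[22,2],[23,3],[23,4],[25,2],[26,1],[30,2],[31,3],[31,4],[33,2],[34,1],[35,3],[37,3],[41,0],[41,3],[41,4],[42,3],[44,3],[45,3],[46,3],[47,3],[51,0],[51,3],[51,4],[52,3],[53,3],[54,3],[58,0],[58,3],[58,4],[59,3]]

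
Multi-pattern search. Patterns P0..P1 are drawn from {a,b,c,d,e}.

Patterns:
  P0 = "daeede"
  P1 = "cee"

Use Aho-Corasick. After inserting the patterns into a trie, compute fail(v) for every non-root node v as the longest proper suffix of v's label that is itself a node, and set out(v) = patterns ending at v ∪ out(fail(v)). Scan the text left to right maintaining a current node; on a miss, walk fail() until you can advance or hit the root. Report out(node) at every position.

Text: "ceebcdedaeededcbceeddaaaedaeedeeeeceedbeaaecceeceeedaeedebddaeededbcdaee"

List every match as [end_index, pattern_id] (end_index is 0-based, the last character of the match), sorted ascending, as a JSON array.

Construct AC machine:
Trie (insert patterns):
  0='ε' goto c→7 d→1
  1='d' goto a→2
  2='da' goto e→3
  3='dae' goto e→4
  4='daee' goto d→5
  5='daeed' goto e→6
  6='daeede' goto ·  ←P0
  7='c' goto e→8
  8='ce' goto e→9
  9='cee' goto ·  ←P1

Failure links (BFS by depth):
  fail(1) 'd': from fail(0)=0 chase 'd': 0 ⇒ 0;  out=∅∪out(0)=∅
  fail(7) 'c': from fail(0)=0 chase 'c': 0 ⇒ 0;  out=∅∪out(0)=∅
  fail(2) 'da': from fail(1)=0 chase 'a': 0 ⇒ 0;  out=∅∪out(0)=∅
  fail(8) 'ce': from fail(7)=0 chase 'e': 0 ⇒ 0;  out=∅∪out(0)=∅
  fail(3) 'dae': from fail(2)=0 chase 'e': 0 ⇒ 0;  out=∅∪out(0)=∅
  fail(9) 'cee': from fail(8)=0 chase 'e': 0 ⇒ 0;  out={1}∪out(0)={1}
  fail(4) 'daee': from fail(3)=0 chase 'e': 0 ⇒ 0;  out=∅∪out(0)=∅
  fail(5) 'daeed': from fail(4)=0 chase 'd': 0 ⇒ 1;  out=∅∪out(1)=∅
  fail(6) 'daeede': from fail(5)=1 chase 'e': 1→0 ⇒ 0;  out={0}∪out(0)={0}

Scan:
[0] read 'c'  n0⇒n7
[1] read 'e'  n7⇒n8
[2] read 'e'  n8⇒n9  emit P1@[0:2]
[3] read 'b'  n9⇒n0 (fail-walked)
[4] read 'c'  n0⇒n7
[5] read 'd'  n7⇒n1 (fail-walked)
[6] read 'e'  n1⇒n0 (fail-walked)
[7] read 'd'  n0⇒n1
[8] read 'a'  n1⇒n2
[9] read 'e'  n2⇒n3
[10] read 'e'  n3⇒n4
[11] read 'd'  n4⇒n5
[12] read 'e'  n5⇒n6  emit P0@[7:12]
[13] read 'd'  n6⇒n1 (fail-walked)
[14] read 'c'  n1⇒n7 (fail-walked)
[15] read 'b'  n7⇒n0 (fail-walked)
[16] read 'c'  n0⇒n7
[17] read 'e'  n7⇒n8
[18] read 'e'  n8⇒n9  emit P1@[16:18]
[19] read 'd'  n9⇒n1 (fail-walked)
[20] read 'd'  n1⇒n1 (fail-walked)
[21] read 'a'  n1⇒n2
[22] read 'a'  n2⇒n0 (fail-walked)
[23] read 'a'  n0⇒n0
[24] read 'e'  n0⇒n0
[25] read 'd'  n0⇒n1
[26] read 'a'  n1⇒n2
[27] read 'e'  n2⇒n3
[28] read 'e'  n3⇒n4
[29] read 'd'  n4⇒n5
[30] read 'e'  n5⇒n6  emit P0@[25:30]
[31] read 'e'  n6⇒n0 (fail-walked)
[32] read 'e'  n0⇒n0
[33] read 'e'  n0⇒n0
[34] read 'c'  n0⇒n7
[35] read 'e'  n7⇒n8
[36] read 'e'  n8⇒n9  emit P1@[34:36]
[37] read 'd'  n9⇒n1 (fail-walked)
[38] read 'b'  n1⇒n0 (fail-walked)
[39] read 'e'  n0⇒n0
[40] read 'a'  n0⇒n0
[41] read 'a'  n0⇒n0
[42] read 'e'  n0⇒n0
[43] read 'c'  n0⇒n7
[44] read 'c'  n7⇒n7 (fail-walked)
[45] read 'e'  n7⇒n8
[46] read 'e'  n8⇒n9  emit P1@[44:46]
[47] read 'c'  n9⇒n7 (fail-walked)
[48] read 'e'  n7⇒n8
[49] read 'e'  n8⇒n9  emit P1@[47:49]
[50] read 'e'  n9⇒n0 (fail-walked)
[51] read 'd'  n0⇒n1
[52] read 'a'  n1⇒n2
[53] read 'e'  n2⇒n3
[54] read 'e'  n3⇒n4
[55] read 'd'  n4⇒n5
[56] read 'e'  n5⇒n6  emit P0@[51:56]
[57] read 'b'  n6⇒n0 (fail-walked)
[58] read 'd'  n0⇒n1
[59] read 'd'  n1⇒n1 (fail-walked)
[60] read 'a'  n1⇒n2
[61] read 'e'  n2⇒n3
[62] read 'e'  n3⇒n4
[63] read 'd'  n4⇒n5
[64] read 'e'  n5⇒n6  emit P0@[59:64]
[65] read 'd'  n6⇒n1 (fail-walked)
[66] read 'b'  n1⇒n0 (fail-walked)
[67] read 'c'  n0⇒n7
[68] read 'd'  n7⇒n1 (fail-walked)
[69] read 'a'  n1⇒n2
[70] read 'e'  n2⇒n3
[71] read 'e'  n3⇒n4

All matches (sorted): [[2,1],[12,0],[18,1],[30,0],[36,1],[46,1],[49,1],[56,0],[64,0]]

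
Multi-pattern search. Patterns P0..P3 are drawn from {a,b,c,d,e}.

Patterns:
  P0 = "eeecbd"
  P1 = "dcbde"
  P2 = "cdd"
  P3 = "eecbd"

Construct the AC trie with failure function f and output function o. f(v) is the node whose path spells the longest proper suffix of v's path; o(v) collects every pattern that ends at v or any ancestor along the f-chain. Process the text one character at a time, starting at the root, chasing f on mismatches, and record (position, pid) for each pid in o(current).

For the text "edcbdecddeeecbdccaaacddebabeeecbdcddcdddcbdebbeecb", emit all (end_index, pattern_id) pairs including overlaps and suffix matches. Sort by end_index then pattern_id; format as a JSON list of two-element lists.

Construct AC machine:
Trie (insert patterns):
  0='ε' goto c→12 d→7 e→1
  1='e' goto e→2
  2='ee' goto c→15 e→3
  3='eee' goto c→4
  4='eeec' goto b→5
  5='eeecb' goto d→6
  6='eeecbd' goto ·  ←P0
  7='d' goto c→8
  8='dc' goto b→9
  9='dcb' goto d→10
  10='dcbd' goto e→11
  11='dcbde' goto ·  ←P1
  12='c' goto d→13
  13='cd' goto d→14
  14='cdd' goto ·  ←P2
  15='eec' goto b→16
  16='eecb' goto d→17
  17='eecbd' goto ·  ←P3

BFS fail/out derivation:
  fail(1) 'e': from fail(0)=0 chase 'e': 0 ⇒ 0;  out=∅∪out(0)=∅
  fail(7) 'd': from fail(0)=0 chase 'd': 0 ⇒ 0;  out=∅∪out(0)=∅
  fail(12) 'c': from fail(0)=0 chase 'c': 0 ⇒ 0;  out=∅∪out(0)=∅
  fail(2) 'ee': from fail(1)=0 chase 'e': 0 ⇒ 1;  out=∅∪out(1)=∅
  fail(8) 'dc': from fail(7)=0 chase 'c': 0 ⇒ 12;  out=∅∪out(12)=∅
  fail(13) 'cd': from fail(12)=0 chase 'd': 0 ⇒ 7;  out=∅∪out(7)=∅
  fail(3) 'eee': from fail(2)=1 chase 'e': 1 ⇒ 2;  out=∅∪out(2)=∅
  fail(9) 'dcb': from fail(8)=12 chase 'b': 12→0 ⇒ 0;  out=∅∪out(0)=∅
  fail(14) 'cdd': from fail(13)=7 chase 'd': 7→0 ⇒ 7;  out={2}∪out(7)={2}
  fail(15) 'eec': from fail(2)=1 chase 'c': 1→0 ⇒ 12;  out=∅∪out(12)=∅
  fail(4) 'eeec': from fail(3)=2 chase 'c': 2 ⇒ 15;  out=∅∪out(15)=∅
  fail(10) 'dcbd': from fail(9)=0 chase 'd': 0 ⇒ 7;  out=∅∪out(7)=∅
  fail(16) 'eecb': from fail(15)=12 chase 'b': 12→0 ⇒ 0;  out=∅∪out(0)=∅
  fail(5) 'eeecb': from fail(4)=15 chase 'b': 15 ⇒ 16;  out=∅∪out(16)=∅
  fail(11) 'dcbde': from fail(10)=7 chase 'e': 7→0 ⇒ 1;  out={1}∪out(1)={1}
  fail(17) 'eecbd': from fail(16)=0 chase 'd': 0 ⇒ 7;  out={3}∪out(7)={3}
  fail(6) 'eeecbd': from fail(5)=16 chase 'd': 16 ⇒ 17;  out={0}∪out(17)={0,3}

Scan:
[0] read 'e'  n0⇒n1
[1] read 'd'  n1⇒n7 ·f
[2] read 'c'  n7⇒n8
[3] read 'b'  n8⇒n9
[4] read 'd'  n9⇒n10
[5] read 'e'  n10⇒n11  emit P1@[1:5]
[6] read 'c'  n11⇒n12 ·f
[7] read 'd'  n12⇒n13
[8] read 'd'  n13⇒n14  emit P2@[6:8]
[9] read 'e'  n14⇒n1 ·f
[10] read 'e'  n1⇒n2
[11] read 'e'  n2⇒n3
[12] read 'c'  n3⇒n4
[13] read 'b'  n4⇒n5
[14] read 'd'  n5⇒n6  emit P0@[9:14],P3@[10:14]
[15] read 'c'  n6⇒n8 ·f
[16] read 'c'  n8⇒n12 ·f
[17] read 'a'  n12⇒n0 ·f
[18] read 'a'  n0⇒n0
[19] read 'a'  n0⇒n0
[20] read 'c'  n0⇒n12
[21] read 'd'  n12⇒n13
[22] read 'd'  n13⇒n14  emit P2@[20:22]
[23] read 'e'  n14⇒n1 ·f
[24] read 'b'  n1⇒n0 ·f
[25] read 'a'  n0⇒n0
[26] read 'b'  n0⇒n0
[27] read 'e'  n0⇒n1
[28] read 'e'  n1⇒n2
[29] read 'e'  n2⇒n3
[30] read 'c'  n3⇒n4
[31] read 'b'  n4⇒n5
[32] read 'd'  n5⇒n6  emit P0@[27:32],P3@[28:32]
[33] read 'c'  n6⇒n8 ·f
[34] read 'd'  n8⇒n13 ·f
[35] read 'd'  n13⇒n14  emit P2@[33:35]
[36] read 'c'  n14⇒n8 ·f
[37] read 'd'  n8⇒n13 ·f
[38] read 'd'  n13⇒n14  emit P2@[36:38]
[39] read 'd'  n14⇒n7 ·f
[40] read 'c'  n7⇒n8
[41] read 'b'  n8⇒n9
[42] read 'd'  n9⇒n10
[43] read 'e'  n10⇒n11  emit P1@[39:43]
[44] read 'b'  n11⇒n0 ·f
[45] read 'b'  n0⇒n0
[46] read 'e'  n0⇒n1
[47] read 'e'  n1⇒n2
[48] read 'c'  n2⇒n15
[49] read 'b'  n15⇒n16

Result: [[5,1],[8,2],[14,0],[14,3],[22,2],[32,0],[32,3],[35,2],[38,2],[43,1]]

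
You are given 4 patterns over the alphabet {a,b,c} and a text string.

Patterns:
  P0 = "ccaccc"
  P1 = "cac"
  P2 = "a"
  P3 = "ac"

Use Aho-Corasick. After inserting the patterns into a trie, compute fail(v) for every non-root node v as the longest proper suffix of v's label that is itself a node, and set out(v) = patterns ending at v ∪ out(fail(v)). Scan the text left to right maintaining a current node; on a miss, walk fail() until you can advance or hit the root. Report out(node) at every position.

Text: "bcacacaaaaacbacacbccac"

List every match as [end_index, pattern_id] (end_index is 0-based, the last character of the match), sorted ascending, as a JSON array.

Build automaton:
Trie nodes:
  0='ε' goto a→9 c→1
  1='c' goto a→7 c→2
  2='cc' goto a→3
  3='cca' goto c→4
  4='ccac' goto c→5
  5='ccacc' goto c→6
  6='ccaccc' goto ·  [P0 ends]
  7='ca' goto c→8
  8='cac' goto ·  [P1 ends]
  9='a' goto c→10  [P2 ends]
  10='ac' goto ·  [P3 ends]

Failure links (BFS by depth):
  fail(1) 'c': from fail(0)=0 chase 'c': 0 ⇒ 0;  out=∅∪out(0)=∅
  fail(9) 'a': from fail(0)=0 chase 'a': 0 ⇒ 0;  out={2}∪out(0)={2}
  fail(2) 'cc': from fail(1)=0 chase 'c': 0 ⇒ 1;  out=∅∪out(1)=∅
  fail(7) 'ca': from fail(1)=0 chase 'a': 0 ⇒ 9;  out=∅∪out(9)={2}
  fail(10) 'ac': from fail(9)=0 chase 'c': 0 ⇒ 1;  out={3}∪out(1)={3}
  fail(3) 'cca': from fail(2)=1 chase 'a': 1 ⇒ 7;  out=∅∪out(7)={2}
  fail(8) 'cac': from fail(7)=9 chase 'c': 9 ⇒ 10;  out={1}∪out(10)={1,3}
  fail(4) 'ccac': from fail(3)=7 chase 'c': 7 ⇒ 8;  out=∅∪out(8)={1,3}
  fail(5) 'ccacc': from fail(4)=8 chase 'c': 8→10→1 ⇒ 2;  out=∅∪out(2)=∅
  fail(6) 'ccaccc': from fail(5)=2 chase 'c': 2→1 ⇒ 2;  out={0}∪out(2)={0}

Text stream:
[0] read 'b'  n0⇒n0
[1] read 'c'  n0⇒n1
[2] read 'a'  n1⇒n7  → match P2@[2:2]
[3] read 'c'  n7⇒n8  → match P1@[1:3],P3@[2:3]
[4] read 'a'  n8⇒n7 (via fail)  → match P2@[4:4]
[5] read 'c'  n7⇒n8  → match P1@[3:5],P3@[4:5]
[6] read 'a'  n8⇒n7 (via fail)  → match P2@[6:6]
[7] read 'a'  n7⇒n9 (via fail)  → match P2@[7:7]
[8] read 'a'  n9⇒n9 (via fail)  → match P2@[8:8]
[9] read 'a'  n9⇒n9 (via fail)  → match P2@[9:9]
[10] read 'a'  n9⇒n9 (via fail)  → match P2@[10:10]
[11] read 'c'  n9⇒n10  → match P3@[10:11]
[12] read 'b'  n10⇒n0 (via fail)
[13] read 'a'  n0⇒n9  → match P2@[13:13]
[14] read 'c'  n9⇒n10  → match P3@[13:14]
[15] read 'a'  n10⇒n7 (via fail)  → match P2@[15:15]
[16] read 'c'  n7⇒n8  → match P1@[14:16],P3@[15:16]
[17] read 'b'  n8⇒n0 (via fail)
[18] read 'c'  n0⇒n1
[19] read 'c'  n1⇒n2
[20] read 'a'  n2⇒n3  → match P2@[20:20]
[21] read 'c'  n3⇒n4  → match P1@[19:21],P3@[20:21]

Matches: [[2,2],[3,1],[3,3],[4,2],[5,1],[5,3],[6,2],[7,2],[8,2],[9,2],[10,2],[11,3],[13,2],[14,3],[15,2],[16,1],[16,3],[20,2],[21,1],[21,3]]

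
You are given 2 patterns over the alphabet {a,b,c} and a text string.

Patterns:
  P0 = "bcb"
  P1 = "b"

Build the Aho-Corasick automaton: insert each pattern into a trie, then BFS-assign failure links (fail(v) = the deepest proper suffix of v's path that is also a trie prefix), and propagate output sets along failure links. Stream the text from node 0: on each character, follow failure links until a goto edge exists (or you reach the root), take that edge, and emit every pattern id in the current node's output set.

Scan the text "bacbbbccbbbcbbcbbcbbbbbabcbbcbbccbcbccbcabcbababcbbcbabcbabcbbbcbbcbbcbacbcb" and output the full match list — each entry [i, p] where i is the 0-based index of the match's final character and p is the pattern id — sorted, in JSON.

Build automaton:
Trie nodes:
  0='ε' goto b→1
  1='b' goto c→2  ←P1
  2='bc' goto b→3
  3='bcb' goto ·  ←P0

BFS fail/out derivation:
  fail(1) 'b': from fail(0)=0 chase 'b': 0 ⇒ 0;  out={1}∪out(0)={1}
  fail(2) 'bc': from fail(1)=0 chase 'c': 0 ⇒ 0;  out=∅∪out(0)=∅
  fail(3) 'bcb': from fail(2)=0 chase 'b': 0 ⇒ 1;  out={0}∪out(1)={0,1}

Run:
[0] read 'b'  n0⇒n1  ** P1@[0:0]
[1] read 'a'  n1⇒n0 (via fail)
[2] read 'c'  n0⇒n0
[3] read 'b'  n0⇒n1  ** P1@[3:3]
[4] read 'b'  n1⇒n1 (via fail)  ** P1@[4:4]
[5] read 'b'  n1⇒n1 (via fail)  ** P1@[5:5]
[6] read 'c'  n1⇒n2
[7] read 'c'  n2⇒n0 (via fail)
[8] read 'b'  n0⇒n1  ** P1@[8:8]
[9] read 'b'  n1⇒n1 (via fail)  ** P1@[9:9]
[10] read 'b'  n1⇒n1 (via fail)  ** P1@[10:10]
[11] read 'c'  n1⇒n2
[12] read 'b'  n2⇒n3  ** P0@[10:12],P1@[12:12]
[13] read 'b'  n3⇒n1 (via fail)  ** P1@[13:13]
[14] read 'c'  n1⇒n2
[15] read 'b'  n2⇒n3  ** P0@[13:15],P1@[15:15]
[16] read 'b'  n3⇒n1 (via fail)  ** P1@[16:16]
[17] read 'c'  n1⇒n2
[18] read 'b'  n2⇒n3  ** P0@[16:18],P1@[18:18]
[19] read 'b'  n3⇒n1 (via fail)  ** P1@[19:19]
[20] read 'b'  n1⇒n1 (via fail)  ** P1@[20:20]
[21] read 'b'  n1⇒n1 (via fail)  ** P1@[21:21]
[22] read 'b'  n1⇒n1 (via fail)  ** P1@[22:22]
[23] read 'a'  n1⇒n0 (via fail)
[24] read 'b'  n0⇒n1  ** P1@[24:24]
[25] read 'c'  n1⇒n2
[26] read 'b'  n2⇒n3  ** P0@[24:26],P1@[26:26]
[27] read 'b'  n3⇒n1 (via fail)  ** P1@[27:27]
[28] read 'c'  n1⇒n2
[29] read 'b'  n2⇒n3  ** P0@[27:29],P1@[29:29]
[30] read 'b'  n3⇒n1 (via fail)  ** P1@[30:30]
[31] read 'c'  n1⇒n2
[32] read 'c'  n2⇒n0 (via fail)
[33] read 'b'  n0⇒n1  ** P1@[33:33]
[34] read 'c'  n1⇒n2
[35] read 'b'  n2⇒n3  ** P0@[33:35],P1@[35:35]
[36] read 'c'  n3⇒n2 (via fail)
[37] read 'c'  n2⇒n0 (via fail)
[38] read 'b'  n0⇒n1  ** P1@[38:38]
[39] read 'c'  n1⇒n2
[40] read 'a'  n2⇒n0 (via fail)
[41] read 'b'  n0⇒n1  ** P1@[41:41]
[42] read 'c'  n1⇒n2
[43] read 'b'  n2⇒n3  ** P0@[41:43],P1@[43:43]
[44] read 'a'  n3⇒n0 (via fail)
[45] read 'b'  n0⇒n1  ** P1@[45:45]
[46] read 'a'  n1⇒n0 (via fail)
[47] read 'b'  n0⇒n1  ** P1@[47:47]
[48] read 'c'  n1⇒n2
[49] read 'b'  n2⇒n3  ** P0@[47:49],P1@[49:49]
[50] read 'b'  n3⇒n1 (via fail)  ** P1@[50:50]
[51] read 'c'  n1⇒n2
[52] read 'b'  n2⇒n3  ** P0@[50:52],P1@[52:52]
[53] read 'a'  n3⇒n0 (via fail)
[54] read 'b'  n0⇒n1  ** P1@[54:54]
[55] read 'c'  n1⇒n2
[56] read 'b'  n2⇒n3  ** P0@[54:56],P1@[56:56]
[57] read 'a'  n3⇒n0 (via fail)
[58] read 'b'  n0⇒n1  ** P1@[58:58]
[59] read 'c'  n1⇒n2
[60] read 'b'  n2⇒n3  ** P0@[58:60],P1@[60:60]
[61] read 'b'  n3⇒n1 (via fail)  ** P1@[61:61]
[62] read 'b'  n1⇒n1 (via fail)  ** P1@[62:62]
[63] read 'c'  n1⇒n2
[64] read 'b'  n2⇒n3  ** P0@[62:64],P1@[64:64]
[65] read 'b'  n3⇒n1 (via fail)  ** P1@[65:65]
[66] read 'c'  n1⇒n2
[67] read 'b'  n2⇒n3  ** P0@[65:67],P1@[67:67]
[68] read 'b'  n3⇒n1 (via fail)  ** P1@[68:68]
[69] read 'c'  n1⇒n2
[70] read 'b'  n2⇒n3  ** P0@[68:70],P1@[70:70]
[71] read 'a'  n3⇒n0 (via fail)
[72] read 'c'  n0⇒n0
[73] read 'b'  n0⇒n1  ** P1@[73:73]
[74] read 'c'  n1⇒n2
[75] read 'b'  n2⇒n3  ** P0@[73:75],P1@[75:75]

Result: [[0,1],[3,1],[4,1],[5,1],[8,1],[9,1],[10,1],[12,0],[12,1],[13,1],[15,0],[15,1],[16,1],[18,0],[18,1],[19,1],[20,1],[21,1],[22,1],[24,1],[26,0],[26,1],[27,1],[29,0],[29,1],[30,1],[33,1],[35,0],[35,1],[38,1],[41,1],[43,0],[43,1],[45,1],[47,1],[49,0],[49,1],[50,1],[52,0],[52,1],[54,1],[56,0],[56,1],[58,1],[60,0],[60,1],[61,1],[62,1],[64,0],[64,1],[65,1],[67,0],[67,1],[68,1],[70,0],[70,1],[73,1],[75,0],[75,1]]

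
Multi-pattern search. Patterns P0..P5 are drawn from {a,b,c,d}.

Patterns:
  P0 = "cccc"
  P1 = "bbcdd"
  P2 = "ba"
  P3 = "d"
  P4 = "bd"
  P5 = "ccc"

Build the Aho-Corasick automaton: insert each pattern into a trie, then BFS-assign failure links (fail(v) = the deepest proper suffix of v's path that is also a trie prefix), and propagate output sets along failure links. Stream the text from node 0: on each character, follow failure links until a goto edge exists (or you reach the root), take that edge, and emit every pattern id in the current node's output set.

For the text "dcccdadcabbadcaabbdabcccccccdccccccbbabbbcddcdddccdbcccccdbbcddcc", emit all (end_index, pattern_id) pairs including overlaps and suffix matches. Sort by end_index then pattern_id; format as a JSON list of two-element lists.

Construct AC machine:
Trie (insert patterns):
  0='ε' goto b→5 c→1 d→11
  1='c' goto c→2
  2='cc' goto c→3
  3='ccc' goto c→4  [P5 ends]
  4='cccc' goto ·  [P0 ends]
  5='b' goto a→10 b→6 d→12
  6='bb' goto c→7
  7='bbc' goto d→8
  8='bbcd' goto d→9
  9='bbcdd' goto ·  [P1 ends]
  10='ba' goto ·  [P2 ends]
  11='d' goto ·  [P3 ends]
  12='bd' goto ·  [P4 ends]

BFS fail/out derivation:
  fail(1) 'c': from fail(0)=0 chase 'c': 0 ⇒ 0;  out=∅∪out(0)=∅
  fail(5) 'b': from fail(0)=0 chase 'b': 0 ⇒ 0;  out=∅∪out(0)=∅
  fail(11) 'd': from fail(0)=0 chase 'd': 0 ⇒ 0;  out={3}∪out(0)={3}
  fail(2) 'cc': from fail(1)=0 chase 'c': 0 ⇒ 1;  out=∅∪out(1)=∅
  fail(6) 'bb': from fail(5)=0 chase 'b': 0 ⇒ 5;  out=∅∪out(5)=∅
  fail(10) 'ba': from fail(5)=0 chase 'a': 0 ⇒ 0;  out={2}∪out(0)={2}
  fail(12) 'bd': from fail(5)=0 chase 'd': 0 ⇒ 11;  out={4}∪out(11)={3,4}
  fail(3) 'ccc': from fail(2)=1 chase 'c': 1 ⇒ 2;  out={5}∪out(2)={5}
  fail(7) 'bbc': from fail(6)=5 chase 'c': 5→0 ⇒ 1;  out=∅∪out(1)=∅
  fail(4) 'cccc': from fail(3)=2 chase 'c': 2 ⇒ 3;  out={0}∪out(3)={0,5}
  fail(8) 'bbcd': from fail(7)=1 chase 'd': 1→0 ⇒ 11;  out=∅∪out(11)={3}
  fail(9) 'bbcdd': from fail(8)=11 chase 'd': 11→0 ⇒ 11;  out={1}∪out(11)={1,3}

Scan:
i=0 'd': node 0→11  emit P3@[0:0]
i=1 'c': node 11→1 (via fail)
i=2 'c': node 1→2
i=3 'c': node 2→3  emit P5@[1:3]
i=4 'd': node 3→11 (via fail)  emit P3@[4:4]
i=5 'a': node 11→0 (via fail)
i=6 'd': node 0→11  emit P3@[6:6]
i=7 'c': node 11→1 (via fail)
i=8 'a': node 1→0 (via fail)
i=9 'b': node 0→5
i=10 'b': node 5→6
i=11 'a': node 6→10 (via fail)  emit P2@[10:11]
i=12 'd': node 10→11 (via fail)  emit P3@[12:12]
i=13 'c': node 11→1 (via fail)
i=14 'a': node 1→0 (via fail)
i=15 'a': node 0→0
i=16 'b': node 0→5
i=17 'b': node 5→6
i=18 'd': node 6→12 (via fail)  emit P3@[18:18],P4@[17:18]
i=19 'a': node 12→0 (via fail)
i=20 'b': node 0→5
i=21 'c': node 5→1 (via fail)
i=22 'c': node 1→2
i=23 'c': node 2→3  emit P5@[21:23]
i=24 'c': node 3→4  emit P0@[21:24],P5@[22:24]
i=25 'c': node 4→4 (via fail)  emit P0@[22:25],P5@[23:25]
i=26 'c': node 4→4 (via fail)  emit P0@[23:26],P5@[24:26]
i=27 'c': node 4→4 (via fail)  emit P0@[24:27],P5@[25:27]
i=28 'd': node 4→11 (via fail)  emit P3@[28:28]
i=29 'c': node 11→1 (via fail)
i=30 'c': node 1→2
i=31 'c': node 2→3  emit P5@[29:31]
i=32 'c': node 3→4  emit P0@[29:32],P5@[30:32]
i=33 'c': node 4→4 (via fail)  emit P0@[30:33],P5@[31:33]
i=34 'c': node 4→4 (via fail)  emit P0@[31:34],P5@[32:34]
i=35 'b': node 4→5 (via fail)
i=36 'b': node 5→6
i=37 'a': node 6→10 (via fail)  emit P2@[36:37]
i=38 'b': node 10→5 (via fail)
i=39 'b': node 5→6
i=40 'b': node 6→6 (via fail)
i=41 'c': node 6→7
i=42 'd': node 7→8  emit P3@[42:42]
i=43 'd': node 8→9  emit P1@[39:43],P3@[43:43]
i=44 'c': node 9→1 (via fail)
i=45 'd': node 1→11 (via fail)  emit P3@[45:45]
i=46 'd': node 11→11 (via fail)  emit P3@[46:46]
i=47 'd': node 11→11 (via fail)  emit P3@[47:47]
i=48 'c': node 11→1 (via fail)
i=49 'c': node 1→2
i=50 'd': node 2→11 (via fail)  emit P3@[50:50]
i=51 'b': node 11→5 (via fail)
i=52 'c': node 5→1 (via fail)
i=53 'c': node 1→2
i=54 'c': node 2→3  emit P5@[52:54]
i=55 'c': node 3→4  emit P0@[52:55],P5@[53:55]
i=56 'c': node 4→4 (via fail)  emit P0@[53:56],P5@[54:56]
i=57 'd': node 4→11 (via fail)  emit P3@[57:57]
i=58 'b': node 11→5 (via fail)
i=59 'b': node 5→6
i=60 'c': node 6→7
i=61 'd': node 7→8  emit P3@[61:61]
i=62 'd': node 8→9  emit P1@[58:62],P3@[62:62]
i=63 'c': node 9→1 (via fail)
i=64 'c': node 1→2

Matches: [[0,3],[3,5],[4,3],[6,3],[11,2],[12,3],[18,3],[18,4],[23,5],[24,0],[24,5],[25,0],[25,5],[26,0],[26,5],[27,0],[27,5],[28,3],[31,5],[32,0],[32,5],[33,0],[33,5],[34,0],[34,5],[37,2],[42,3],[43,1],[43,3],[45,3],[46,3],[47,3],[50,3],[54,5],[55,0],[55,5],[56,0],[56,5],[57,3],[61,3],[62,1],[62,3]]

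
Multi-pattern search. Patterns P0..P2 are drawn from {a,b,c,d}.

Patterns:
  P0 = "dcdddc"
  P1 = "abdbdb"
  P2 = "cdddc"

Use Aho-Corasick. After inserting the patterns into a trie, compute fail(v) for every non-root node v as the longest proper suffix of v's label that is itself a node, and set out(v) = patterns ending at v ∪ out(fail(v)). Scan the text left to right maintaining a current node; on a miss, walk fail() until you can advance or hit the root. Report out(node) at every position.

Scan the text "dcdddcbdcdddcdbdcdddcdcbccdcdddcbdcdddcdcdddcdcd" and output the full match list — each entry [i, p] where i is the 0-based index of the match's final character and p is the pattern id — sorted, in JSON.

Build automaton:
Trie nodes:
  0='ε' goto a→7 c→13 d→1
  1='d' goto c→2
  2='dc' goto d→3
  3='dcd' goto d→4
  4='dcdd' goto d→5
  5='dcddd' goto c→6
  6='dcdddc' goto ·  [P0 ends]
  7='a' goto b→8
  8='ab' goto d→9
  9='abd' goto b→10
  10='abdb' goto d→11
  11='abdbd' goto b→12
  12='abdbdb' goto ·  [P1 ends]
  13='c' goto d→14
  14='cd' goto d→15
  15='cdd' goto d→16
  16='cddd' goto c→17
  17='cdddc' goto ·  [P2 ends]

BFS fail/out derivation:
  n1('d'): parent n0 fail=0; on 'd' 0 → fail=0;  out ∅∪∅=∅
  n7('a'): parent n0 fail=0; on 'a' 0 → fail=0;  out ∅∪∅=∅
  n13('c'): parent n0 fail=0; on 'c' 0 → fail=0;  out ∅∪∅=∅
  n2('dc'): parent n1 fail=0; on 'c' 0 → fail=13;  out ∅∪∅=∅
  n8('ab'): parent n7 fail=0; on 'b' 0 → fail=0;  out ∅∪∅=∅
  n14('cd'): parent n13 fail=0; on 'd' 0 → fail=1;  out ∅∪∅=∅
  n3('dcd'): parent n2 fail=13; on 'd' 13 → fail=14;  out ∅∪∅=∅
  n9('abd'): parent n8 fail=0; on 'd' 0 → fail=1;  out ∅∪∅=∅
  n15('cdd'): parent n14 fail=1; on 'd' 1→0 → fail=1;  out ∅∪∅=∅
  n4('dcdd'): parent n3 fail=14; on 'd' 14 → fail=15;  out ∅∪∅=∅
  n10('abdb'): parent n9 fail=1; on 'b' 1→0 → fail=0;  out ∅∪∅=∅
  n16('cddd'): parent n15 fail=1; on 'd' 1→0 → fail=1;  out ∅∪∅=∅
  n5('dcddd'): parent n4 fail=15; on 'd' 15 → fail=16;  out ∅∪∅=∅
  n11('abdbd'): parent n10 fail=0; on 'd' 0 → fail=1;  out ∅∪∅=∅
  n17('cdddc'): parent n16 fail=1; on 'c' 1 → fail=2;  out {2}∪∅={2}
  n6('dcdddc'): parent n5 fail=16; on 'c' 16 → fail=17;  out {0}∪{2}={0,2}
  n12('abdbdb'): parent n11 fail=1; on 'b' 1→0 → fail=0;  out {1}∪∅={1}

Run:
[0] read 'd'  n0⇒n1
[1] read 'c'  n1⇒n2
[2] read 'd'  n2⇒n3
[3] read 'd'  n3⇒n4
[4] read 'd'  n4⇒n5
[5] read 'c'  n5⇒n6  → match P0@[0:5],P2@[1:5]
[6] read 'b'  n6⇒n0 ·f
[7] read 'd'  n0⇒n1
[8] read 'c'  n1⇒n2
[9] read 'd'  n2⇒n3
[10] read 'd'  n3⇒n4
[11] read 'd'  n4⇒n5
[12] read 'c'  n5⇒n6  → match P0@[7:12],P2@[8:12]
[13] read 'd'  n6⇒n3 ·f
[14] read 'b'  n3⇒n0 ·f
[15] read 'd'  n0⇒n1
[16] read 'c'  n1⇒n2
[17] read 'd'  n2⇒n3
[18] read 'd'  n3⇒n4
[19] read 'd'  n4⇒n5
[20] read 'c'  n5⇒n6  → match P0@[15:20],P2@[16:20]
[21] read 'd'  n6⇒n3 ·f
[22] read 'c'  n3⇒n2 ·f
[23] read 'b'  n2⇒n0 ·f
[24] read 'c'  n0⇒n13
[25] read 'c'  n13⇒n13 ·f
[26] read 'd'  n13⇒n14
[27] read 'c'  n14⇒n2 ·f
[28] read 'd'  n2⇒n3
[29] read 'd'  n3⇒n4
[30] read 'd'  n4⇒n5
[31] read 'c'  n5⇒n6  → match P0@[26:31],P2@[27:31]
[32] read 'b'  n6⇒n0 ·f
[33] read 'd'  n0⇒n1
[34] read 'c'  n1⇒n2
[35] read 'd'  n2⇒n3
[36] read 'd'  n3⇒n4
[37] read 'd'  n4⇒n5
[38] read 'c'  n5⇒n6  → match P0@[33:38],P2@[34:38]
[39] read 'd'  n6⇒n3 ·f
[40] read 'c'  n3⇒n2 ·f
[41] read 'd'  n2⇒n3
[42] read 'd'  n3⇒n4
[43] read 'd'  n4⇒n5
[44] read 'c'  n5⇒n6  → match P0@[39:44],P2@[40:44]
[45] read 'd'  n6⇒n3 ·f
[46] read 'c'  n3⇒n2 ·f
[47] read 'd'  n2⇒n3

All matches (sorted): [[5,0],[5,2],[12,0],[12,2],[20,0],[20,2],[31,0],[31,2],[38,0],[38,2],[44,0],[44,2]]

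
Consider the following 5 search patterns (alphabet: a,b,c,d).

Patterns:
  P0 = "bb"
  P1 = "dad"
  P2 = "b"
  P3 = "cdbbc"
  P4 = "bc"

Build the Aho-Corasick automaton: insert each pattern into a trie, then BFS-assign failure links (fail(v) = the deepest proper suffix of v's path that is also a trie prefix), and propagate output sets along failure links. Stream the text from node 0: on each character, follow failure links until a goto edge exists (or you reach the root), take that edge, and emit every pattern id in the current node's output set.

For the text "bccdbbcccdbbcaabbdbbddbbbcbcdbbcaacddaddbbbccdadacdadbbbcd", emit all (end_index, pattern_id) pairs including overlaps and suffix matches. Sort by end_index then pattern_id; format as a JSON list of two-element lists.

Build automaton:
Trie (insert patterns):
  n0 'ε': b→1 c→6 d→3
  n1 'b': b→2 c→11  ←P2
  n2 'bb': ·  ←P0
  n3 'd': a→4
  n4 'da': d→5
  n5 'dad': ·  ←P1
  n6 'c': d→7
  n7 'cd': b→8
  n8 'cdb': b→9
  n9 'cdbb': c→10
  n10 'cdbbc': ·  ←P3
  n11 'bc': ·  ←P4

BFS fail/out derivation:
  n1('b'): parent n0 fail=0; on 'b' 0 → fail=0;  out {2}∪∅={2}
  n3('d'): parent n0 fail=0; on 'd' 0 → fail=0;  out ∅∪∅=∅
  n6('c'): parent n0 fail=0; on 'c' 0 → fail=0;  out ∅∪∅=∅
  n2('bb'): parent n1 fail=0; on 'b' 0 → fail=1;  out {0}∪{2}={0,2}
  n4('da'): parent n3 fail=0; on 'a' 0 → fail=0;  out ∅∪∅=∅
  n7('cd'): parent n6 fail=0; on 'd' 0 → fail=3;  out ∅∪∅=∅
  n11('bc'): parent n1 fail=0; on 'c' 0 → fail=6;  out {4}∪∅={4}
  n5('dad'): parent n4 fail=0; on 'd' 0 → fail=3;  out {1}∪∅={1}
  n8('cdb'): parent n7 fail=3; on 'b' 3→0 → fail=1;  out ∅∪{2}={2}
  n9('cdbb'): parent n8 fail=1; on 'b' 1 → fail=2;  out ∅∪{0,2}={0,2}
  n10('cdbbc'): parent n9 fail=2; on 'c' 2→1 → fail=11;  out {3}∪{4}={3,4}

Text stream:
[0] read 'b'  n0⇒n1  ** P2@[0:0]
[1] read 'c'  n1⇒n11  ** P4@[0:1]
[2] read 'c'  n11⇒n6 (via fail)
[3] read 'd'  n6⇒n7
[4] read 'b'  n7⇒n8  ** P2@[4:4]
[5] read 'b'  n8⇒n9  ** P0@[4:5],P2@[5:5]
[6] read 'c'  n9⇒n10  ** P3@[2:6],P4@[5:6]
[7] read 'c'  n10⇒n6 (via fail)
[8] read 'c'  n6⇒n6 (via fail)
[9] read 'd'  n6⇒n7
[10] read 'b'  n7⇒n8  ** P2@[10:10]
[11] read 'b'  n8⇒n9  ** P0@[10:11],P2@[11:11]
[12] read 'c'  n9⇒n10  ** P3@[8:12],P4@[11:12]
[13] read 'a'  n10⇒n0 (via fail)
[14] read 'a'  n0⇒n0
[15] read 'b'  n0⇒n1  ** P2@[15:15]
[16] read 'b'  n1⇒n2  ** P0@[15:16],P2@[16:16]
[17] read 'd'  n2⇒n3 (via fail)
[18] read 'b'  n3⇒n1 (via fail)  ** P2@[18:18]
[19] read 'b'  n1⇒n2  ** P0@[18:19],P2@[19:19]
[20] read 'd'  n2⇒n3 (via fail)
[21] read 'd'  n3⇒n3 (via fail)
[22] read 'b'  n3⇒n1 (via fail)  ** P2@[22:22]
[23] read 'b'  n1⇒n2  ** P0@[22:23],P2@[23:23]
[24] read 'b'  n2⇒n2 (via fail)  ** P0@[23:24],P2@[24:24]
[25] read 'c'  n2⇒n11 (via fail)  ** P4@[24:25]
[26] read 'b'  n11⇒n1 (via fail)  ** P2@[26:26]
[27] read 'c'  n1⇒n11  ** P4@[26:27]
[28] read 'd'  n11⇒n7 (via fail)
[29] read 'b'  n7⇒n8  ** P2@[29:29]
[30] read 'b'  n8⇒n9  ** P0@[29:30],P2@[30:30]
[31] read 'c'  n9⇒n10  ** P3@[27:31],P4@[30:31]
[32] read 'a'  n10⇒n0 (via fail)
[33] read 'a'  n0⇒n0
[34] read 'c'  n0⇒n6
[35] read 'd'  n6⇒n7
[36] read 'd'  n7⇒n3 (via fail)
[37] read 'a'  n3⇒n4
[38] read 'd'  n4⇒n5  ** P1@[36:38]
[39] read 'd'  n5⇒n3 (via fail)
[40] read 'b'  n3⇒n1 (via fail)  ** P2@[40:40]
[41] read 'b'  n1⇒n2  ** P0@[40:41],P2@[41:41]
[42] read 'b'  n2⇒n2 (via fail)  ** P0@[41:42],P2@[42:42]
[43] read 'c'  n2⇒n11 (via fail)  ** P4@[42:43]
[44] read 'c'  n11⇒n6 (via fail)
[45] read 'd'  n6⇒n7
[46] read 'a'  n7⇒n4 (via fail)
[47] read 'd'  n4⇒n5  ** P1@[45:47]
[48] read 'a'  n5⇒n4 (via fail)
[49] read 'c'  n4⇒n6 (via fail)
[50] read 'd'  n6⇒n7
[51] read 'a'  n7⇒n4 (via fail)
[52] read 'd'  n4⇒n5  ** P1@[50:52]
[53] read 'b'  n5⇒n1 (via fail)  ** P2@[53:53]
[54] read 'b'  n1⇒n2  ** P0@[53:54],P2@[54:54]
[55] read 'b'  n2⇒n2 (via fail)  ** P0@[54:55],P2@[55:55]
[56] read 'c'  n2⇒n11 (via fail)  ** P4@[55:56]
[57] read 'd'  n11⇒n7 (via fail)

Matches: [[0,2],[1,4],[4,2],[5,0],[5,2],[6,3],[6,4],[10,2],[11,0],[11,2],[12,3],[12,4],[15,2],[16,0],[16,2],[18,2],[19,0],[19,2],[22,2],[23,0],[23,2],[24,0],[24,2],[25,4],[26,2],[27,4],[29,2],[30,0],[30,2],[31,3],[31,4],[38,1],[40,2],[41,0],[41,2],[42,0],[42,2],[43,4],[47,1],[52,1],[53,2],[54,0],[54,2],[55,0],[55,2],[56,4]]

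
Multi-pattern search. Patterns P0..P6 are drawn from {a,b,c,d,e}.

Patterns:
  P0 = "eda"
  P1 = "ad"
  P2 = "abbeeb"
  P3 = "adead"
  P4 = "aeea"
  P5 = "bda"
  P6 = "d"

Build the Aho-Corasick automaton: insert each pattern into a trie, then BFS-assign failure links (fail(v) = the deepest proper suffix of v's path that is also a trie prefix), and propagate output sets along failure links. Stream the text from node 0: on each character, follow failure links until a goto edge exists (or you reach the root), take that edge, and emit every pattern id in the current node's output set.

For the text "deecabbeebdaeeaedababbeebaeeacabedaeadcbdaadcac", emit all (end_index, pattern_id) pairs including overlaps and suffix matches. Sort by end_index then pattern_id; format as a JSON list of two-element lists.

Construct AC machine:
Trie nodes:
  0='ε' goto a→4 b→17 d→20 e→1
  1='e' goto d→2
  2='ed' goto a→3
  3='eda' goto ·  [P0 ends]
  4='a' goto b→6 d→5 e→14
  5='ad' goto e→11  [P1 ends]
  6='ab' goto b→7
  7='abb' goto e→8
  8='abbe' goto e→9
  9='abbee' goto b→10
  10='abbeeb' goto ·  [P2 ends]
  11='ade' goto a→12
  12='adea' goto d→13
  13='adead' goto ·  [P3 ends]
  14='ae' goto e→15
  15='aee' goto a→16
  16='aeea' goto ·  [P4 ends]
  17='b' goto d→18
  18='bd' goto a→19
  19='bda' goto ·  [P5 ends]
  20='d' goto ·  [P6 ends]

Failure links (BFS by depth):
  fail(1) 'e': from fail(0)=0 chase 'e': 0 ⇒ 0;  out=∅∪out(0)=∅
  fail(4) 'a': from fail(0)=0 chase 'a': 0 ⇒ 0;  out=∅∪out(0)=∅
  fail(17) 'b': from fail(0)=0 chase 'b': 0 ⇒ 0;  out=∅∪out(0)=∅
  fail(20) 'd': from fail(0)=0 chase 'd': 0 ⇒ 0;  out={6}∪out(0)={6}
  fail(2) 'ed': from fail(1)=0 chase 'd': 0 ⇒ 20;  out=∅∪out(20)={6}
  fail(5) 'ad': from fail(4)=0 chase 'd': 0 ⇒ 20;  out={1}∪out(20)={1,6}
  fail(6) 'ab': from fail(4)=0 chase 'b': 0 ⇒ 17;  out=∅∪out(17)=∅
  fail(14) 'ae': from fail(4)=0 chase 'e': 0 ⇒ 1;  out=∅∪out(1)=∅
  fail(18) 'bd': from fail(17)=0 chase 'd': 0 ⇒ 20;  out=∅∪out(20)={6}
  fail(3) 'eda': from fail(2)=20 chase 'a': 20→0 ⇒ 4;  out={0}∪out(4)={0}
  fail(7) 'abb': from fail(6)=17 chase 'b': 17→0 ⇒ 17;  out=∅∪out(17)=∅
  fail(11) 'ade': from fail(5)=20 chase 'e': 20→0 ⇒ 1;  out=∅∪out(1)=∅
  fail(15) 'aee': from fail(14)=1 chase 'e': 1→0 ⇒ 1;  out=∅∪out(1)=∅
  fail(19) 'bda': from fail(18)=20 chase 'a': 20→0 ⇒ 4;  out={5}∪out(4)={5}
  fail(8) 'abbe': from fail(7)=17 chase 'e': 17→0 ⇒ 1;  out=∅∪out(1)=∅
  fail(12) 'adea': from fail(11)=1 chase 'a': 1→0 ⇒ 4;  out=∅∪out(4)=∅
  fail(16) 'aeea': from fail(15)=1 chase 'a': 1→0 ⇒ 4;  out={4}∪out(4)={4}
  fail(9) 'abbee': from fail(8)=1 chase 'e': 1→0 ⇒ 1;  out=∅∪out(1)=∅
  fail(13) 'adead': from fail(12)=4 chase 'd': 4 ⇒ 5;  out={3}∪out(5)={1,3,6}
  fail(10) 'abbeeb': from fail(9)=1 chase 'b': 1→0 ⇒ 17;  out={2}∪out(17)={2}

Scan:
i=0 'd': node 0→20  → match P6@[0:0]
i=1 'e': node 20→1 ·f
i=2 'e': node 1→1 ·f
i=3 'c': node 1→0 ·f
i=4 'a': node 0→4
i=5 'b': node 4→6
i=6 'b': node 6→7
i=7 'e': node 7→8
i=8 'e': node 8→9
i=9 'b': node 9→10  → match P2@[4:9]
i=10 'd': node 10→18 ·f  → match P6@[10:10]
i=11 'a': node 18→19  → match P5@[9:11]
i=12 'e': node 19→14 ·f
i=13 'e': node 14→15
i=14 'a': node 15→16  → match P4@[11:14]
i=15 'e': node 16→14 ·f
i=16 'd': node 14→2 ·f  → match P6@[16:16]
i=17 'a': node 2→3  → match P0@[15:17]
i=18 'b': node 3→6 ·f
i=19 'a': node 6→4 ·f
i=20 'b': node 4→6
i=21 'b': node 6→7
i=22 'e': node 7→8
i=23 'e': node 8→9
i=24 'b': node 9→10  → match P2@[19:24]
i=25 'a': node 10→4 ·f
i=26 'e': node 4→14
i=27 'e': node 14→15
i=28 'a': node 15→16  → match P4@[25:28]
i=29 'c': node 16→0 ·f
i=30 'a': node 0→4
i=31 'b': node 4→6
i=32 'e': node 6→1 ·f
i=33 'd': node 1→2  → match P6@[33:33]
i=34 'a': node 2→3  → match P0@[32:34]
i=35 'e': node 3→14 ·f
i=36 'a': node 14→4 ·f
i=37 'd': node 4→5  → match P1@[36:37],P6@[37:37]
i=38 'c': node 5→0 ·f
i=39 'b': node 0→17
i=40 'd': node 17→18  → match P6@[40:40]
i=41 'a': node 18→19  → match P5@[39:41]
i=42 'a': node 19→4 ·f
i=43 'd': node 4→5  → match P1@[42:43],P6@[43:43]
i=44 'c': node 5→0 ·f
i=45 'a': node 0→4
i=46 'c': node 4→0 ·f

Result: [[0,6],[9,2],[10,6],[11,5],[14,4],[16,6],[17,0],[24,2],[28,4],[33,6],[34,0],[37,1],[37,6],[40,6],[41,5],[43,1],[43,6]]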